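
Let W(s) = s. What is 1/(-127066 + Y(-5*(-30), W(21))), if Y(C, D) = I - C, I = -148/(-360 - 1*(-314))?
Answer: -23/2925894 ≈ -7.8608e-6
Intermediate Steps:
I = 74/23 (I = -148/(-360 + 314) = -148/(-46) = -148*(-1/46) = 74/23 ≈ 3.2174)
Y(C, D) = 74/23 - C
1/(-127066 + Y(-5*(-30), W(21))) = 1/(-127066 + (74/23 - (-5)*(-30))) = 1/(-127066 + (74/23 - 1*150)) = 1/(-127066 + (74/23 - 150)) = 1/(-127066 - 3376/23) = 1/(-2925894/23) = -23/2925894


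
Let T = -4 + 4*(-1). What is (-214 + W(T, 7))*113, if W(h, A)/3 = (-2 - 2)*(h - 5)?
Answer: -6554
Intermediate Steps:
T = -8 (T = -4 - 4 = -8)
W(h, A) = 60 - 12*h (W(h, A) = 3*((-2 - 2)*(h - 5)) = 3*(-4*(-5 + h)) = 3*(20 - 4*h) = 60 - 12*h)
(-214 + W(T, 7))*113 = (-214 + (60 - 12*(-8)))*113 = (-214 + (60 + 96))*113 = (-214 + 156)*113 = -58*113 = -6554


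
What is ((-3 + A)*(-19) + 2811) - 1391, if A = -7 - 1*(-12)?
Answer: 1382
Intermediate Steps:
A = 5 (A = -7 + 12 = 5)
((-3 + A)*(-19) + 2811) - 1391 = ((-3 + 5)*(-19) + 2811) - 1391 = (2*(-19) + 2811) - 1391 = (-38 + 2811) - 1391 = 2773 - 1391 = 1382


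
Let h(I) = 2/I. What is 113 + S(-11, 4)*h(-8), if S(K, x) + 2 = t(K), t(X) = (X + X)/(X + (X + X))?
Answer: 340/3 ≈ 113.33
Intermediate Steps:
t(X) = 2/3 (t(X) = (2*X)/(X + 2*X) = (2*X)/((3*X)) = (2*X)*(1/(3*X)) = 2/3)
S(K, x) = -4/3 (S(K, x) = -2 + 2/3 = -4/3)
113 + S(-11, 4)*h(-8) = 113 - 8/(3*(-8)) = 113 - 8*(-1)/(3*8) = 113 - 4/3*(-1/4) = 113 + 1/3 = 340/3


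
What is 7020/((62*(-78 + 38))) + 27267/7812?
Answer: 859/1302 ≈ 0.65975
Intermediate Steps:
7020/((62*(-78 + 38))) + 27267/7812 = 7020/((62*(-40))) + 27267*(1/7812) = 7020/(-2480) + 9089/2604 = 7020*(-1/2480) + 9089/2604 = -351/124 + 9089/2604 = 859/1302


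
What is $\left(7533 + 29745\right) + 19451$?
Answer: $56729$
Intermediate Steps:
$\left(7533 + 29745\right) + 19451 = 37278 + 19451 = 56729$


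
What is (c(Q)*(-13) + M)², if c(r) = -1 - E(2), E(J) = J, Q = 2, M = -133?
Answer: 8836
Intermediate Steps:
c(r) = -3 (c(r) = -1 - 1*2 = -1 - 2 = -3)
(c(Q)*(-13) + M)² = (-3*(-13) - 133)² = (39 - 133)² = (-94)² = 8836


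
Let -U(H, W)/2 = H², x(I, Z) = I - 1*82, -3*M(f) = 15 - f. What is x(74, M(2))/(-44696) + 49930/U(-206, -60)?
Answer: -139437019/237089932 ≈ -0.58812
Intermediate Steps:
M(f) = -5 + f/3 (M(f) = -(15 - f)/3 = -5 + f/3)
x(I, Z) = -82 + I (x(I, Z) = I - 82 = -82 + I)
U(H, W) = -2*H²
x(74, M(2))/(-44696) + 49930/U(-206, -60) = (-82 + 74)/(-44696) + 49930/((-2*(-206)²)) = -8*(-1/44696) + 49930/((-2*42436)) = 1/5587 + 49930/(-84872) = 1/5587 + 49930*(-1/84872) = 1/5587 - 24965/42436 = -139437019/237089932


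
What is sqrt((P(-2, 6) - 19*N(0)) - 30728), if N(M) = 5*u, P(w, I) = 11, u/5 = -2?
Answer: 17*I*sqrt(103) ≈ 172.53*I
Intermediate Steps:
u = -10 (u = 5*(-2) = -10)
N(M) = -50 (N(M) = 5*(-10) = -50)
sqrt((P(-2, 6) - 19*N(0)) - 30728) = sqrt((11 - 19*(-50)) - 30728) = sqrt((11 + 950) - 30728) = sqrt(961 - 30728) = sqrt(-29767) = 17*I*sqrt(103)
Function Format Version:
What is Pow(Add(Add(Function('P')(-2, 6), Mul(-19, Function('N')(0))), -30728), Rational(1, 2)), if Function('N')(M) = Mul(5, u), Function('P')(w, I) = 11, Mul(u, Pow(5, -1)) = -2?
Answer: Mul(17, I, Pow(103, Rational(1, 2))) ≈ Mul(172.53, I)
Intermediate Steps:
u = -10 (u = Mul(5, -2) = -10)
Function('N')(M) = -50 (Function('N')(M) = Mul(5, -10) = -50)
Pow(Add(Add(Function('P')(-2, 6), Mul(-19, Function('N')(0))), -30728), Rational(1, 2)) = Pow(Add(Add(11, Mul(-19, -50)), -30728), Rational(1, 2)) = Pow(Add(Add(11, 950), -30728), Rational(1, 2)) = Pow(Add(961, -30728), Rational(1, 2)) = Pow(-29767, Rational(1, 2)) = Mul(17, I, Pow(103, Rational(1, 2)))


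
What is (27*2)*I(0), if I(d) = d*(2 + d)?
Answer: 0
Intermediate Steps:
(27*2)*I(0) = (27*2)*(0*(2 + 0)) = 54*(0*2) = 54*0 = 0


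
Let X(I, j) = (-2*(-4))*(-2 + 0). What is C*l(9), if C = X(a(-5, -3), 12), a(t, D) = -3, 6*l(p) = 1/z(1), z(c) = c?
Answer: -8/3 ≈ -2.6667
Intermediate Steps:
l(p) = ⅙ (l(p) = (⅙)/1 = (⅙)*1 = ⅙)
X(I, j) = -16 (X(I, j) = 8*(-2) = -16)
C = -16
C*l(9) = -16*⅙ = -8/3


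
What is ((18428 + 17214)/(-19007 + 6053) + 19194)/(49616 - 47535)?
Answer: 124301717/13478637 ≈ 9.2221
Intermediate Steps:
((18428 + 17214)/(-19007 + 6053) + 19194)/(49616 - 47535) = (35642/(-12954) + 19194)/2081 = (35642*(-1/12954) + 19194)*(1/2081) = (-17821/6477 + 19194)*(1/2081) = (124301717/6477)*(1/2081) = 124301717/13478637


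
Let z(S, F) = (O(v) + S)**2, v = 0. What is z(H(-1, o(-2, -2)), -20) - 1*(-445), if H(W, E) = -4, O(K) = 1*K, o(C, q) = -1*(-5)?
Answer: 461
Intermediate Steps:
o(C, q) = 5
O(K) = K
z(S, F) = S**2 (z(S, F) = (0 + S)**2 = S**2)
z(H(-1, o(-2, -2)), -20) - 1*(-445) = (-4)**2 - 1*(-445) = 16 + 445 = 461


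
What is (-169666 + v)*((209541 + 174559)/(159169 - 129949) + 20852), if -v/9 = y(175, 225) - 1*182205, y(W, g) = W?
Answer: 44768890558108/1461 ≈ 3.0643e+10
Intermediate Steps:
v = 1638270 (v = -9*(175 - 1*182205) = -9*(175 - 182205) = -9*(-182030) = 1638270)
(-169666 + v)*((209541 + 174559)/(159169 - 129949) + 20852) = (-169666 + 1638270)*((209541 + 174559)/(159169 - 129949) + 20852) = 1468604*(384100/29220 + 20852) = 1468604*(384100*(1/29220) + 20852) = 1468604*(19205/1461 + 20852) = 1468604*(30483977/1461) = 44768890558108/1461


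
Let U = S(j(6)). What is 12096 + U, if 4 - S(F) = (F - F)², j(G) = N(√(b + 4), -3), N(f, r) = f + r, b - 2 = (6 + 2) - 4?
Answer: 12100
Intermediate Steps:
b = 6 (b = 2 + ((6 + 2) - 4) = 2 + (8 - 4) = 2 + 4 = 6)
j(G) = -3 + √10 (j(G) = √(6 + 4) - 3 = √10 - 3 = -3 + √10)
S(F) = 4 (S(F) = 4 - (F - F)² = 4 - 1*0² = 4 - 1*0 = 4 + 0 = 4)
U = 4
12096 + U = 12096 + 4 = 12100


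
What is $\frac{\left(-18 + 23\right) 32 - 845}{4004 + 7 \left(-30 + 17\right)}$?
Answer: $- \frac{685}{3913} \approx -0.17506$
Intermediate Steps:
$\frac{\left(-18 + 23\right) 32 - 845}{4004 + 7 \left(-30 + 17\right)} = \frac{5 \cdot 32 - 845}{4004 + 7 \left(-13\right)} = \frac{160 - 845}{4004 - 91} = - \frac{685}{3913}$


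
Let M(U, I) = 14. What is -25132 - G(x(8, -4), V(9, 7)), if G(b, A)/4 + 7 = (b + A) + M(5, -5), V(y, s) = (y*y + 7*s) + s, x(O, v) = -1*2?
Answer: -25700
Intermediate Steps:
x(O, v) = -2
V(y, s) = y² + 8*s (V(y, s) = (y² + 7*s) + s = y² + 8*s)
G(b, A) = 28 + 4*A + 4*b (G(b, A) = -28 + 4*((b + A) + 14) = -28 + 4*((A + b) + 14) = -28 + 4*(14 + A + b) = -28 + (56 + 4*A + 4*b) = 28 + 4*A + 4*b)
-25132 - G(x(8, -4), V(9, 7)) = -25132 - (28 + 4*(9² + 8*7) + 4*(-2)) = -25132 - (28 + 4*(81 + 56) - 8) = -25132 - (28 + 4*137 - 8) = -25132 - (28 + 548 - 8) = -25132 - 1*568 = -25132 - 568 = -25700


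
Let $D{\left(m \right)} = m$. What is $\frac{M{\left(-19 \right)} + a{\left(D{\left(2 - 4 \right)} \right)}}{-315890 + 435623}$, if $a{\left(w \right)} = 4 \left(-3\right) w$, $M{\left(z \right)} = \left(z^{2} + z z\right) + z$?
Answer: $\frac{727}{119733} \approx 0.0060718$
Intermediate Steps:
$M{\left(z \right)} = z + 2 z^{2}$ ($M{\left(z \right)} = \left(z^{2} + z^{2}\right) + z = 2 z^{2} + z = z + 2 z^{2}$)
$a{\left(w \right)} = - 12 w$
$\frac{M{\left(-19 \right)} + a{\left(D{\left(2 - 4 \right)} \right)}}{-315890 + 435623} = \frac{- 19 \left(1 + 2 \left(-19\right)\right) - 12 \left(2 - 4\right)}{-315890 + 435623} = \frac{- 19 \left(1 - 38\right) - -24}{119733} = \left(\left(-19\right) \left(-37\right) + 24\right) \frac{1}{119733} = \left(703 + 24\right) \frac{1}{119733} = 727 \cdot \frac{1}{119733} = \frac{727}{119733}$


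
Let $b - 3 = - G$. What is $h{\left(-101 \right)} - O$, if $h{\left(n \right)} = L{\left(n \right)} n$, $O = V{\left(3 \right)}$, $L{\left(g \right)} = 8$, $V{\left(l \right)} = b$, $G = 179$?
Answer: $-632$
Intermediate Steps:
$b = -176$ ($b = 3 - 179 = -176$)
$V{\left(l \right)} = -176$
$O = -176$
$h{\left(n \right)} = 8 n$
$h{\left(-101 \right)} - O = 8 \left(-101\right) - -176 = -808 + 176 = -632$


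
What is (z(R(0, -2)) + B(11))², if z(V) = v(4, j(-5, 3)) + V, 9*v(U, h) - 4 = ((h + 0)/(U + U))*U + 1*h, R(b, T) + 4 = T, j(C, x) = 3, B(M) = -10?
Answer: 73441/324 ≈ 226.67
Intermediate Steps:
R(b, T) = -4 + T
v(U, h) = 4/9 + h/6 (v(U, h) = 4/9 + (((h + 0)/(U + U))*U + 1*h)/9 = 4/9 + ((h/((2*U)))*U + h)/9 = 4/9 + ((h*(1/(2*U)))*U + h)/9 = 4/9 + ((h/(2*U))*U + h)/9 = 4/9 + (h/2 + h)/9 = 4/9 + (3*h/2)/9 = 4/9 + h/6)
z(V) = 17/18 + V (z(V) = (4/9 + (⅙)*3) + V = (4/9 + ½) + V = 17/18 + V)
(z(R(0, -2)) + B(11))² = ((17/18 + (-4 - 2)) - 10)² = ((17/18 - 6) - 10)² = (-91/18 - 10)² = (-271/18)² = 73441/324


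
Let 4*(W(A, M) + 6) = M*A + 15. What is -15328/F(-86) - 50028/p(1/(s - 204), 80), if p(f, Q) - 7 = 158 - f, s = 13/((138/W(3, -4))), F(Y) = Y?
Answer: -33360343612/266971477 ≈ -124.96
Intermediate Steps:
W(A, M) = -9/4 + A*M/4 (W(A, M) = -6 + (M*A + 15)/4 = -6 + (A*M + 15)/4 = -6 + (15 + A*M)/4 = -6 + (15/4 + A*M/4) = -9/4 + A*M/4)
s = -91/184 (s = 13/((138/(-9/4 + (1/4)*3*(-4)))) = 13/((138/(-9/4 - 3))) = 13/((138/(-21/4))) = 13/((138*(-4/21))) = 13/(-184/7) = 13*(-7/184) = -91/184 ≈ -0.49457)
p(f, Q) = 165 - f (p(f, Q) = 7 + (158 - f) = 165 - f)
-15328/F(-86) - 50028/p(1/(s - 204), 80) = -15328/(-86) - 50028/(165 - 1/(-91/184 - 204)) = -15328*(-1/86) - 50028/(165 - 1/(-37627/184)) = 7664/43 - 50028/(165 - 1*(-184/37627)) = 7664/43 - 50028/(165 + 184/37627) = 7664/43 - 50028/6208639/37627 = 7664/43 - 50028*37627/6208639 = 7664/43 - 1882403556/6208639 = -33360343612/266971477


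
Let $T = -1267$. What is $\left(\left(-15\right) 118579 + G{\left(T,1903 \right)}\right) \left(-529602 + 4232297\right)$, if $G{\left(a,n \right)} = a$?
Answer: $-6590619370640$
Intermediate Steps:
$\left(\left(-15\right) 118579 + G{\left(T,1903 \right)}\right) \left(-529602 + 4232297\right) = \left(\left(-15\right) 118579 - 1267\right) \left(-529602 + 4232297\right) = \left(-1778685 - 1267\right) 3702695 = \left(-1779952\right) 3702695 = -6590619370640$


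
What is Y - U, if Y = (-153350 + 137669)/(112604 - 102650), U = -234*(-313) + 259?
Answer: -243881545/3318 ≈ -73503.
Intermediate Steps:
U = 73501 (U = 73242 + 259 = 73501)
Y = -5227/3318 (Y = -15681/9954 = -15681*1/9954 = -5227/3318 ≈ -1.5753)
Y - U = -5227/3318 - 1*73501 = -5227/3318 - 73501 = -243881545/3318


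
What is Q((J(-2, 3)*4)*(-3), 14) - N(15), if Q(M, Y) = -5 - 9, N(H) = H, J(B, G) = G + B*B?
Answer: -29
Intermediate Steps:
J(B, G) = G + B²
Q(M, Y) = -14
Q((J(-2, 3)*4)*(-3), 14) - N(15) = -14 - 1*15 = -14 - 15 = -29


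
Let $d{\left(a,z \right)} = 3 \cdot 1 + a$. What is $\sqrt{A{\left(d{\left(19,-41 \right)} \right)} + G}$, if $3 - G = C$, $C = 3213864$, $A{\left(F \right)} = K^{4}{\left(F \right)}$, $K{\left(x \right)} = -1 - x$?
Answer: $2 i \sqrt{733505} \approx 1712.9 i$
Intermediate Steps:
$d{\left(a,z \right)} = 3 + a$
$A{\left(F \right)} = \left(-1 - F\right)^{4}$
$G = -3213861$ ($G = 3 - 3213864 = -3213861$)
$\sqrt{A{\left(d{\left(19,-41 \right)} \right)} + G} = \sqrt{\left(1 + \left(3 + 19\right)\right)^{4} - 3213861} = \sqrt{\left(1 + 22\right)^{4} - 3213861} = \sqrt{23^{4} - 3213861} = \sqrt{279841 - 3213861} = \sqrt{-2934020} = 2 i \sqrt{733505}$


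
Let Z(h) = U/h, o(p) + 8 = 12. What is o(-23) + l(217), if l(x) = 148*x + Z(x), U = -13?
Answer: 6970027/217 ≈ 32120.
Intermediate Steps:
o(p) = 4 (o(p) = -8 + 12 = 4)
Z(h) = -13/h
l(x) = -13/x + 148*x (l(x) = 148*x - 13/x = -13/x + 148*x)
o(-23) + l(217) = 4 + (-13/217 + 148*217) = 4 + (-13*1/217 + 32116) = 4 + (-13/217 + 32116) = 4 + 6969159/217 = 6970027/217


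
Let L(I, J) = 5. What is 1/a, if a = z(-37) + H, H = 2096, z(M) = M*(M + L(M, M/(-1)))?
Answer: 1/3280 ≈ 0.00030488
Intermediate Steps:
z(M) = M*(5 + M) (z(M) = M*(M + 5) = M*(5 + M))
a = 3280 (a = -37*(5 - 37) + 2096 = -37*(-32) + 2096 = 1184 + 2096 = 3280)
1/a = 1/3280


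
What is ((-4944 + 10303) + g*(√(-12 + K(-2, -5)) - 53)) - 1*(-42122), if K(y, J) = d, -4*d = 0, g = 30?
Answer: 45891 + 60*I*√3 ≈ 45891.0 + 103.92*I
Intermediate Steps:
d = 0 (d = -¼*0 = 0)
K(y, J) = 0
((-4944 + 10303) + g*(√(-12 + K(-2, -5)) - 53)) - 1*(-42122) = ((-4944 + 10303) + 30*(√(-12 + 0) - 53)) - 1*(-42122) = (5359 + 30*(√(-12) - 53)) + 42122 = (5359 + 30*(2*I*√3 - 53)) + 42122 = (5359 + 30*(-53 + 2*I*√3)) + 42122 = (5359 + (-1590 + 60*I*√3)) + 42122 = (3769 + 60*I*√3) + 42122 = 45891 + 60*I*√3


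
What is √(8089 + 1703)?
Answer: 24*√17 ≈ 98.955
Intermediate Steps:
√(8089 + 1703) = √9792 = 24*√17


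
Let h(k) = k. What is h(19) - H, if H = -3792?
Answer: 3811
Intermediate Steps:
h(19) - H = 19 - 1*(-3792) = 19 + 3792 = 3811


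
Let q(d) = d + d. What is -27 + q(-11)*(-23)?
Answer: 479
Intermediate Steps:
q(d) = 2*d
-27 + q(-11)*(-23) = -27 + (2*(-11))*(-23) = -27 - 22*(-23) = -27 + 506 = 479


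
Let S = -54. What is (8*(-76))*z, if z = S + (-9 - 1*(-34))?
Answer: 17632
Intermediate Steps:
z = -29 (z = -54 + (-9 - 1*(-34)) = -54 + (-9 + 34) = -54 + 25 = -29)
(8*(-76))*z = (8*(-76))*(-29) = -608*(-29) = 17632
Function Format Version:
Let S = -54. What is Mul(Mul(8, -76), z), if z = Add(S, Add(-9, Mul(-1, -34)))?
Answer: 17632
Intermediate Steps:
z = -29 (z = Add(-54, Add(-9, Mul(-1, -34))) = Add(-54, Add(-9, 34)) = Add(-54, 25) = -29)
Mul(Mul(8, -76), z) = Mul(Mul(8, -76), -29) = Mul(-608, -29) = 17632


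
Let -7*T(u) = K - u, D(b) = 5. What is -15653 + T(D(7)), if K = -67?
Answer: -109499/7 ≈ -15643.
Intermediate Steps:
T(u) = 67/7 + u/7 (T(u) = -(-67 - u)/7 = 67/7 + u/7)
-15653 + T(D(7)) = -15653 + (67/7 + (1/7)*5) = -15653 + (67/7 + 5/7) = -15653 + 72/7 = -109499/7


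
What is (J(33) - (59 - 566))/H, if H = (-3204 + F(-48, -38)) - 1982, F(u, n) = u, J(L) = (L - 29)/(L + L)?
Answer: -16733/172722 ≈ -0.096878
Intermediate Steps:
J(L) = (-29 + L)/(2*L) (J(L) = (-29 + L)/((2*L)) = (-29 + L)*(1/(2*L)) = (-29 + L)/(2*L))
H = -5234 (H = (-3204 - 48) - 1982 = -3252 - 1982 = -5234)
(J(33) - (59 - 566))/H = ((1/2)*(-29 + 33)/33 - (59 - 566))/(-5234) = ((1/2)*(1/33)*4 - 1*(-507))*(-1/5234) = (2/33 + 507)*(-1/5234) = (16733/33)*(-1/5234) = -16733/172722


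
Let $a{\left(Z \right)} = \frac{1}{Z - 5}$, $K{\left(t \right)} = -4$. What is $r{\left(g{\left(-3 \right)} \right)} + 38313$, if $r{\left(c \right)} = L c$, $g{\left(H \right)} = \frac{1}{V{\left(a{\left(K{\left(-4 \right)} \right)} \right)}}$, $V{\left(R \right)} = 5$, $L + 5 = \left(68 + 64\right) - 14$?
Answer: $\frac{191678}{5} \approx 38336.0$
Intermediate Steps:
$L = 113$ ($L = -5 + \left(\left(68 + 64\right) - 14\right) = -5 + \left(132 - 14\right) = -5 + 118 = 113$)
$a{\left(Z \right)} = \frac{1}{-5 + Z}$
$g{\left(H \right)} = \frac{1}{5}$
$r{\left(c \right)} = 113 c$
$r{\left(g{\left(-3 \right)} \right)} + 38313 = 113 \cdot \frac{1}{5} + 38313 = \frac{113}{5} + 38313 = \frac{191678}{5}$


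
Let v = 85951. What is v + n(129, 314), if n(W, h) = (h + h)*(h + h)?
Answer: 480335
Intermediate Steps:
n(W, h) = 4*h² (n(W, h) = (2*h)*(2*h) = 4*h²)
v + n(129, 314) = 85951 + 4*314² = 85951 + 4*98596 = 85951 + 394384 = 480335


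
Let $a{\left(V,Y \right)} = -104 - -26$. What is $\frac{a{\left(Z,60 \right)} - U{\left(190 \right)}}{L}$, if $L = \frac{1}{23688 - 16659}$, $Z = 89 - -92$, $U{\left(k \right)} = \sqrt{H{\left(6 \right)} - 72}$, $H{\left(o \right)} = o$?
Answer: $-548262 - 7029 i \sqrt{66} \approx -5.4826 \cdot 10^{5} - 57104.0 i$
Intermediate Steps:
$U{\left(k \right)} = i \sqrt{66}$ ($U{\left(k \right)} = \sqrt{6 - 72} = \sqrt{-66} = i \sqrt{66}$)
$Z = 181$ ($Z = 89 + 92 = 181$)
$L = \frac{1}{7029} \approx 0.00014227$
$a{\left(V,Y \right)} = -78$ ($a{\left(V,Y \right)} = -104 + 26 = -78$)
$\frac{a{\left(Z,60 \right)} - U{\left(190 \right)}}{L} = \left(-78 - i \sqrt{66}\right) \frac{1}{\frac{1}{7029}} = \left(-78 - i \sqrt{66}\right) 7029 = -548262 - 7029 i \sqrt{66}$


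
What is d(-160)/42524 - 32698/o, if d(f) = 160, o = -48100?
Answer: 174768219/255675550 ≈ 0.68355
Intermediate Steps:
d(-160)/42524 - 32698/o = 160/42524 - 32698/(-48100) = 160*(1/42524) - 32698*(-1/48100) = 40/10631 + 16349/24050 = 174768219/255675550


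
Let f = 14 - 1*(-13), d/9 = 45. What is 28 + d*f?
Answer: 10963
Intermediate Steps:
d = 405 (d = 9*45 = 405)
f = 27 (f = 14 + 13 = 27)
28 + d*f = 28 + 405*27 = 28 + 10935 = 10963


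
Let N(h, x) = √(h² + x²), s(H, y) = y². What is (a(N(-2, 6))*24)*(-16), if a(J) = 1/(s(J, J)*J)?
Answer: -12*√10/25 ≈ -1.5179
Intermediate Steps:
a(J) = J⁻³ (a(J) = 1/(J²*J) = 1/(J³) = J⁻³)
(a(N(-2, 6))*24)*(-16) = (24/(√((-2)² + 6²))³)*(-16) = (24/(√(4 + 36))³)*(-16) = (24/(√40)³)*(-16) = (24/(2*√10)³)*(-16) = ((√10/800)*24)*(-16) = (3*√10/100)*(-16) = -12*√10/25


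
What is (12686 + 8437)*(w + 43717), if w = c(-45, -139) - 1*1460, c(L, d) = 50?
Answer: 893650761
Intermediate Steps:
w = -1410 (w = 50 - 1*1460 = 50 - 1460 = -1410)
(12686 + 8437)*(w + 43717) = (12686 + 8437)*(-1410 + 43717) = 21123*42307 = 893650761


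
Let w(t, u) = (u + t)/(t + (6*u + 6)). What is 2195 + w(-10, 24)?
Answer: 21951/10 ≈ 2195.1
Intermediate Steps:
w(t, u) = (t + u)/(6 + t + 6*u) (w(t, u) = (t + u)/(t + (6 + 6*u)) = (t + u)/(6 + t + 6*u))
2195 + w(-10, 24) = 2195 + (-10 + 24)/(6 - 10 + 6*24) = 2195 + 14/(6 - 10 + 144) = 2195 + 14/140 = 2195 + (1/140)*14 = 2195 + ⅒ = 21951/10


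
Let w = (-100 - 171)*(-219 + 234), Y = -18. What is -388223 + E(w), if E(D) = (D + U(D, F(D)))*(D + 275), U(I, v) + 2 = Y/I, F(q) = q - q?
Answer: 4071962049/271 ≈ 1.5026e+7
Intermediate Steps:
w = -4065 (w = -271*15 = -4065)
F(q) = 0
U(I, v) = -2 - 18/I
E(D) = (275 + D)*(-2 + D - 18/D) (E(D) = (D + (-2 - 18/D))*(D + 275) = (-2 + D - 18/D)*(275 + D) = (275 + D)*(-2 + D - 18/D))
-388223 + E(w) = -388223 + (-568 + (-4065)**2 - 4950/(-4065) + 273*(-4065)) = -388223 + (-568 + 16524225 - 4950*(-1/4065) - 1109745) = -388223 + (-568 + 16524225 + 330/271 - 1109745) = -388223 + 4177170482/271 = 4071962049/271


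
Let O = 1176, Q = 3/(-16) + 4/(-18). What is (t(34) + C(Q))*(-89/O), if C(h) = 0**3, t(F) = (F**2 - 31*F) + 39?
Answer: -4183/392 ≈ -10.671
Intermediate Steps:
t(F) = 39 + F**2 - 31*F
Q = -59/144 (Q = 3*(-1/16) + 4*(-1/18) = -3/16 - 2/9 = -59/144 ≈ -0.40972)
C(h) = 0
(t(34) + C(Q))*(-89/O) = ((39 + 34**2 - 31*34) + 0)*(-89/1176) = ((39 + 1156 - 1054) + 0)*(-89*1/1176) = (141 + 0)*(-89/1176) = 141*(-89/1176) = -4183/392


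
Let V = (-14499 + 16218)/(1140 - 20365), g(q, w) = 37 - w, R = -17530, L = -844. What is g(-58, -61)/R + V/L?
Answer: -156000413/28444002700 ≈ -0.0054845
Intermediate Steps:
V = -1719/19225 (V = 1719/(-19225) = 1719*(-1/19225) = -1719/19225 ≈ -0.089415)
g(-58, -61)/R + V/L = (37 - 1*(-61))/(-17530) - 1719/19225/(-844) = (37 + 61)*(-1/17530) - 1719/19225*(-1/844) = 98*(-1/17530) + 1719/16225900 = -49/8765 + 1719/16225900 = -156000413/28444002700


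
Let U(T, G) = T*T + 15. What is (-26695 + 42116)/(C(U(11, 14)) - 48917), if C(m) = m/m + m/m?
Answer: -15421/48915 ≈ -0.31526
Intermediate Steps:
U(T, G) = 15 + T² (U(T, G) = T² + 15 = 15 + T²)
C(m) = 2 (C(m) = 1 + 1 = 2)
(-26695 + 42116)/(C(U(11, 14)) - 48917) = (-26695 + 42116)/(2 - 48917) = 15421/(-48915) = 15421*(-1/48915) = -15421/48915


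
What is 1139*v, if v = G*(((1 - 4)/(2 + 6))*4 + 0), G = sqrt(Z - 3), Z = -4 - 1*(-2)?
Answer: -3417*I*sqrt(5)/2 ≈ -3820.3*I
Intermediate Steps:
Z = -2 (Z = -4 + 2 = -2)
G = I*sqrt(5) (G = sqrt(-2 - 3) = sqrt(-5) = I*sqrt(5) ≈ 2.2361*I)
v = -3*I*sqrt(5)/2 (v = (I*sqrt(5))*(((1 - 4)/(2 + 6))*4 + 0) = (I*sqrt(5))*(-3/8*4 + 0) = (I*sqrt(5))*(-3/2 + 0) = (I*sqrt(5))*(-3/2) = -3*I*sqrt(5)/2 ≈ -3.3541*I)
1139*v = 1139*(-3*I*sqrt(5)/2) = -3417*I*sqrt(5)/2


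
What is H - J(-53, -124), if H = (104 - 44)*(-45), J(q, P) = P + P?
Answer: -2452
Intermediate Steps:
J(q, P) = 2*P
H = -2700 (H = 60*(-45) = -2700)
H - J(-53, -124) = -2700 - 2*(-124) = -2700 - 1*(-248) = -2700 + 248 = -2452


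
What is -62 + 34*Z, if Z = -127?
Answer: -4380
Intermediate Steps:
-62 + 34*Z = -62 + 34*(-127) = -62 - 4318 = -4380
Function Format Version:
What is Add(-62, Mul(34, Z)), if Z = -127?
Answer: -4380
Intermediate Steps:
Add(-62, Mul(34, Z)) = Add(-62, Mul(34, -127)) = Add(-62, -4318) = -4380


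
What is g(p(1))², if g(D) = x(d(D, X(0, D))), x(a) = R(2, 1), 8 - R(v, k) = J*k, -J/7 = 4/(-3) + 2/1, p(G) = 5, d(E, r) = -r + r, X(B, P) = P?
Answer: 1444/9 ≈ 160.44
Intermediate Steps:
d(E, r) = 0
J = -14/3 (J = -7*(4/(-3) + 2/1) = -7*(4*(-⅓) + 2*1) = -7*(-4/3 + 2) = -7*⅔ = -14/3 ≈ -4.6667)
R(v, k) = 8 + 14*k/3 (R(v, k) = 8 - (-14)*k/3 = 8 + 14*k/3)
x(a) = 38/3 (x(a) = 8 + (14/3)*1 = 8 + 14/3 = 38/3)
g(D) = 38/3
g(p(1))² = (38/3)² = 1444/9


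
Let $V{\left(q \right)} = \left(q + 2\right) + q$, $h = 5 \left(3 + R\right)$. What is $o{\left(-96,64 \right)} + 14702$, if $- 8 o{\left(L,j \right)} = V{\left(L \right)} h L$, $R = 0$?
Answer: $-19498$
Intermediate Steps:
$h = 15$ ($h = 5 \left(3 + 0\right) = 5 \cdot 3 = 15$)
$V{\left(q \right)} = 2 + 2 q$ ($V{\left(q \right)} = \left(2 + q\right) + q = 2 + 2 q$)
$o{\left(L,j \right)} = - \frac{L \left(30 + 30 L\right)}{8}$ ($o{\left(L,j \right)} = - \frac{\left(2 + 2 L\right) 15 L}{8} = - \frac{\left(30 + 30 L\right) L}{8} = - \frac{L \left(30 + 30 L\right)}{8}$)
$o{\left(-96,64 \right)} + 14702 = \left(- \frac{15}{4}\right) \left(-96\right) \left(1 - 96\right) + 14702 = \left(- \frac{15}{4}\right) \left(-96\right) \left(-95\right) + 14702 = -34200 + 14702 = -19498$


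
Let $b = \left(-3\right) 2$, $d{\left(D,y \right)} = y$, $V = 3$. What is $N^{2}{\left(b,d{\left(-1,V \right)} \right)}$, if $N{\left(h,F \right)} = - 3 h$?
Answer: $324$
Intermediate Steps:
$b = -6$
$N^{2}{\left(b,d{\left(-1,V \right)} \right)} = \left(\left(-3\right) \left(-6\right)\right)^{2} = 18^{2} = 324$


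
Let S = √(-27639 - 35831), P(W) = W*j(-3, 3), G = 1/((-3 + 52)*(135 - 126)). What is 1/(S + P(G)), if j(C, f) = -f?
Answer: -147/1371523231 - 21609*I*√63470/1371523231 ≈ -1.0718e-7 - 0.0039693*I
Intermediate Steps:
G = 1/441 (G = 1/(49*9) = 1/441 ≈ 0.0022676)
P(W) = -3*W (P(W) = W*(-1*3) = W*(-3) = -3*W)
S = I*√63470 (S = √(-63470) = I*√63470 ≈ 251.93*I)
1/(S + P(G)) = 1/(I*√63470 - 3*1/441) = 1/(I*√63470 - 1/147) = 1/(-1/147 + I*√63470)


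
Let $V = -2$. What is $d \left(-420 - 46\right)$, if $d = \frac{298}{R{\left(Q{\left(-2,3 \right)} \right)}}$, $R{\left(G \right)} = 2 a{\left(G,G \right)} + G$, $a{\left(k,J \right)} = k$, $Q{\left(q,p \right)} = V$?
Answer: $\frac{69434}{3} \approx 23145.0$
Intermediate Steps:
$Q{\left(q,p \right)} = -2$
$R{\left(G \right)} = 3 G$ ($R{\left(G \right)} = 2 G + G = 3 G$)
$d = - \frac{149}{3}$ ($d = \frac{298}{3 \left(-2\right)} = \frac{298}{-6} = 298 \left(- \frac{1}{6}\right) = - \frac{149}{3} \approx -49.667$)
$d \left(-420 - 46\right) = - \frac{149 \left(-420 - 46\right)}{3} = \left(- \frac{149}{3}\right) \left(-466\right) = \frac{69434}{3}$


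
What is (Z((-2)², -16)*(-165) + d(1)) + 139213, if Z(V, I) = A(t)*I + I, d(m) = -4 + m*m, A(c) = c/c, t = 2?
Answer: 144490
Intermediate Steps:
A(c) = 1
d(m) = -4 + m²
Z(V, I) = 2*I (Z(V, I) = 1*I + I = I + I = 2*I)
(Z((-2)², -16)*(-165) + d(1)) + 139213 = ((2*(-16))*(-165) + (-4 + 1²)) + 139213 = (-32*(-165) + (-4 + 1)) + 139213 = (5280 - 3) + 139213 = 5277 + 139213 = 144490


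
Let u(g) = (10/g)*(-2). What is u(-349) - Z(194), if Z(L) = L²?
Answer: -13134944/349 ≈ -37636.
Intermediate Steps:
u(g) = -20/g
u(-349) - Z(194) = -20/(-349) - 1*194² = -20*(-1/349) - 1*37636 = 20/349 - 37636 = -13134944/349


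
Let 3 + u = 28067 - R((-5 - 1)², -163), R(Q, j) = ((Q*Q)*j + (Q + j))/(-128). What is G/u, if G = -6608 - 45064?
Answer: -2204672/1126939 ≈ -1.9563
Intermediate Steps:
R(Q, j) = -Q/128 - j/128 - j*Q²/128 (R(Q, j) = (Q²*j + (Q + j))*(-1/128) = (j*Q² + (Q + j))*(-1/128) = (Q + j + j*Q²)*(-1/128) = -Q/128 - j/128 - j*Q²/128)
u = 3380817/128 (u = -3 + (28067 - (-(-5 - 1)²/128 - 1/128*(-163) - 1/128*(-163)*((-5 - 1)²)²)) = -3 + (28067 - (-1/128*(-6)² + 163/128 - 1/128*(-163)*((-6)²)²)) = -3 + (28067 - (-1/128*36 + 163/128 - 1/128*(-163)*36²)) = -3 + (28067 - (-9/32 + 163/128 - 1/128*(-163)*1296)) = -3 + (28067 - (-9/32 + 163/128 + 13203/8)) = -3 + (28067 - 1*211375/128) = -3 + (28067 - 211375/128) = -3 + 3381201/128 = 3380817/128 ≈ 26413.)
G = -51672
G/u = -51672/3380817/128 = -51672*128/3380817 = -2204672/1126939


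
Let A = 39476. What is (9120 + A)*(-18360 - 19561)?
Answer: -1842808916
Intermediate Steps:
(9120 + A)*(-18360 - 19561) = (9120 + 39476)*(-18360 - 19561) = 48596*(-37921) = -1842808916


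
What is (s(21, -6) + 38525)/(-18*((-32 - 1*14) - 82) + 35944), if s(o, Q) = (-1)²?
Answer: 19263/19124 ≈ 1.0073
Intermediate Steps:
s(o, Q) = 1
(s(21, -6) + 38525)/(-18*((-32 - 1*14) - 82) + 35944) = (1 + 38525)/(-18*((-32 - 1*14) - 82) + 35944) = 38526/(-18*((-32 - 14) - 82) + 35944) = 38526/(-18*(-46 - 82) + 35944) = 38526/(-18*(-128) + 35944) = 38526/(2304 + 35944) = 38526/38248 = 38526*(1/38248) = 19263/19124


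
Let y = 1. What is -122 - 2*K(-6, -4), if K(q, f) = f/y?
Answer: -114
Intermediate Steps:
K(q, f) = f (K(q, f) = f/1 = f*1 = f)
-122 - 2*K(-6, -4) = -122 - 2*(-4) = -122 + 8 = -114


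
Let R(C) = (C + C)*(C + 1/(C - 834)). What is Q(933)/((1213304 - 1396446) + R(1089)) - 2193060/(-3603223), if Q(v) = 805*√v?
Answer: 2193060/3603223 + 68425*√933/186040226 ≈ 0.61987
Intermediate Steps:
R(C) = 2*C*(C + 1/(-834 + C)) (R(C) = (2*C)*(C + 1/(-834 + C)) = 2*C*(C + 1/(-834 + C)))
Q(933)/((1213304 - 1396446) + R(1089)) - 2193060/(-3603223) = (805*√933)/((1213304 - 1396446) + 2*1089*(1 + 1089² - 834*1089)/(-834 + 1089)) - 2193060/(-3603223) = (805*√933)/(-183142 + 2*1089*(1 + 1185921 - 908226)/255) - 2193060*(-1/3603223) = (805*√933)/(-183142 + 2*1089*(1/255)*277696) + 2193060/3603223 = (805*√933)/(-183142 + 201607296/85) + 2193060/3603223 = (805*√933)/(186040226/85) + 2193060/3603223 = (805*√933)*(85/186040226) + 2193060/3603223 = 68425*√933/186040226 + 2193060/3603223 = 2193060/3603223 + 68425*√933/186040226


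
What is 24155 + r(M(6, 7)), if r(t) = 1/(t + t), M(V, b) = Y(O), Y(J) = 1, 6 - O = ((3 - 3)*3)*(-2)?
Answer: 48311/2 ≈ 24156.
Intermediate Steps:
O = 6 (O = 6 - (3 - 3)*3*(-2) = 6 - 0*3*(-2) = 6 - 0*(-2) = 6 - 1*0 = 6 + 0 = 6)
M(V, b) = 1
r(t) = 1/(2*t)
24155 + r(M(6, 7)) = 24155 + (½)/1 = 24155 + (½)*1 = 24155 + ½ = 48311/2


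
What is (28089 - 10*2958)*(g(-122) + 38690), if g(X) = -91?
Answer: -57551109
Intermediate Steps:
(28089 - 10*2958)*(g(-122) + 38690) = (28089 - 10*2958)*(-91 + 38690) = (28089 - 29580)*38599 = -1491*38599 = -57551109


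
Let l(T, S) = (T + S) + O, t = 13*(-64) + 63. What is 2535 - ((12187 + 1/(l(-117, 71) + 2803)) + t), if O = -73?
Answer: -23841973/2684 ≈ -8883.0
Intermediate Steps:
t = -769 (t = -832 + 63 = -769)
l(T, S) = -73 + S + T (l(T, S) = (T + S) - 73 = (S + T) - 73 = -73 + S + T)
2535 - ((12187 + 1/(l(-117, 71) + 2803)) + t) = 2535 - ((12187 + 1/((-73 + 71 - 117) + 2803)) - 769) = 2535 - ((12187 + 1/(-119 + 2803)) - 769) = 2535 - ((12187 + 1/2684) - 769) = 2535 - (32709909/2684 - 769) = 2535 - 1*30645913/2684 = 2535 - 30645913/2684 = -23841973/2684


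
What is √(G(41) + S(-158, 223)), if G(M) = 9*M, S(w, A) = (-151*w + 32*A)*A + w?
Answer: √6911873 ≈ 2629.0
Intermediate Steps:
S(w, A) = w + A*(-151*w + 32*A) (S(w, A) = A*(-151*w + 32*A) + w = w + A*(-151*w + 32*A))
√(G(41) + S(-158, 223)) = √(9*41 + (-158 + 32*223² - 151*223*(-158))) = √(369 + (-158 + 32*49729 + 5320334)) = √(369 + (-158 + 1591328 + 5320334)) = √(369 + 6911504) = √6911873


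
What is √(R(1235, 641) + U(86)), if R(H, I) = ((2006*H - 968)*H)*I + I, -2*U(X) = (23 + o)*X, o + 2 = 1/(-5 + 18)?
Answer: √331314049446393/13 ≈ 1.4002e+6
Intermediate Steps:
o = -25/13 (o = -2 + 1/(-5 + 18) = -2 + 1/13 = -25/13 ≈ -1.9231)
U(X) = -137*X/13 (U(X) = -(23 - 25/13)*X/2 = -137*X/13)
R(H, I) = I + H*I*(-968 + 2006*H) (R(H, I) = ((-968 + 2006*H)*H)*I + I = (H*(-968 + 2006*H))*I + I = H*I*(-968 + 2006*H) + I = I + H*I*(-968 + 2006*H))
√(R(1235, 641) + U(86)) = √(641*(1 - 968*1235 + 2006*1235²) - 137/13*86) = √(641*(1 - 1195480 + 2006*1525225) - 11782/13) = √(641*(1 - 1195480 + 3059601350) - 11782/13) = √(641*3058405871 - 11782/13) = √(1960438163311 - 11782/13) = √(25485696111261/13) = √331314049446393/13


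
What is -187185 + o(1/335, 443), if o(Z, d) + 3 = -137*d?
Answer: -247879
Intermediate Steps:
o(Z, d) = -3 - 137*d
-187185 + o(1/335, 443) = -187185 + (-3 - 137*443) = -187185 + (-3 - 60691) = -187185 - 60694 = -247879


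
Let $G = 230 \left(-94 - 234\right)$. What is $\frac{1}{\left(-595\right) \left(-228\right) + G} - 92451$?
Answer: $- \frac{5567399219}{60220} \approx -92451.0$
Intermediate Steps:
$G = -75440$ ($G = 230 \left(-328\right) = -75440$)
$\frac{1}{\left(-595\right) \left(-228\right) + G} - 92451 = \frac{1}{\left(-595\right) \left(-228\right) - 75440} - 92451 = \frac{1}{135660 - 75440} - 92451 = \frac{1}{60220} - 92451 = - \frac{5567399219}{60220}$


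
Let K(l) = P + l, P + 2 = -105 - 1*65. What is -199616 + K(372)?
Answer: -199416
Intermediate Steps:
P = -172 (P = -2 + (-105 - 1*65) = -2 + (-105 - 65) = -2 - 170 = -172)
K(l) = -172 + l
-199616 + K(372) = -199616 + (-172 + 372) = -199616 + 200 = -199416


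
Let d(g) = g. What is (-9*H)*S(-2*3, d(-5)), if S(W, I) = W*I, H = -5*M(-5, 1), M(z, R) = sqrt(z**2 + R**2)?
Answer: 1350*sqrt(26) ≈ 6883.7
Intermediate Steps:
M(z, R) = sqrt(R**2 + z**2)
H = -5*sqrt(26) (H = -5*sqrt(1**2 + (-5)**2) = -5*sqrt(1 + 25) = -5*sqrt(26) ≈ -25.495)
S(W, I) = I*W
(-9*H)*S(-2*3, d(-5)) = (-(-45)*sqrt(26))*(-(-10)*3) = (45*sqrt(26))*(-5*(-6)) = (45*sqrt(26))*30 = 1350*sqrt(26)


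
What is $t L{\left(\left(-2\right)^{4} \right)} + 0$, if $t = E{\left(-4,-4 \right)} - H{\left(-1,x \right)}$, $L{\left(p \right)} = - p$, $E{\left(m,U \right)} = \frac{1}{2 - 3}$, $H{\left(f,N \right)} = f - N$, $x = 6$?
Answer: $-96$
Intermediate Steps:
$E{\left(m,U \right)} = -1$ ($E{\left(m,U \right)} = \frac{1}{-1} = -1$)
$t = 6$ ($t = -1 - \left(-1 - 6\right) = -1 - -7 = -1 + 7 = 6$)
$t L{\left(\left(-2\right)^{4} \right)} + 0 = 6 \left(- \left(-2\right)^{4}\right) + 0 = 6 \left(\left(-1\right) 16\right) + 0 = 6 \left(-16\right) + 0 = -96 + 0 = -96$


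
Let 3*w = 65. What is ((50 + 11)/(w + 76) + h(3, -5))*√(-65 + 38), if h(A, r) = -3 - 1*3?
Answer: -4725*I*√3/293 ≈ -27.932*I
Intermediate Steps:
h(A, r) = -6 (h(A, r) = -3 - 3 = -6)
w = 65/3 (w = (⅓)*65 = 65/3 ≈ 21.667)
((50 + 11)/(w + 76) + h(3, -5))*√(-65 + 38) = ((50 + 11)/(65/3 + 76) - 6)*√(-65 + 38) = (61/(293/3) - 6)*√(-27) = (61*(3/293) - 6)*(3*I*√3) = (183/293 - 6)*(3*I*√3) = -4725*I*√3/293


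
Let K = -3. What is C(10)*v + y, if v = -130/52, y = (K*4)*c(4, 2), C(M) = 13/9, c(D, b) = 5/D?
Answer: -335/18 ≈ -18.611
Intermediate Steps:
C(M) = 13/9 (C(M) = 13*(⅑) = 13/9)
y = -15 (y = (-3*4)*(5/4) = -60/4 = -12*5/4 = -15)
v = -5/2 (v = -130*1/52 = -5/2 ≈ -2.5000)
C(10)*v + y = (13/9)*(-5/2) - 15 = -65/18 - 15 = -335/18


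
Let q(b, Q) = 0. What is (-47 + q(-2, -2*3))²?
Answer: 2209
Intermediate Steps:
(-47 + q(-2, -2*3))² = (-47 + 0)² = (-47)² = 2209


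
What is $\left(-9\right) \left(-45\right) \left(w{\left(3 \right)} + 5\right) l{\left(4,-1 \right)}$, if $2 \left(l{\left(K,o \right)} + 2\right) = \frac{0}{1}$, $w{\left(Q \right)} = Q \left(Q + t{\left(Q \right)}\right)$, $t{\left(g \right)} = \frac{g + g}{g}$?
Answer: $-16200$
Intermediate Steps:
$t{\left(g \right)} = 2$ ($t{\left(g \right)} = \frac{2 g}{g} = 2$)
$w{\left(Q \right)} = Q \left(2 + Q\right)$ ($w{\left(Q \right)} = Q \left(Q + 2\right) = Q \left(2 + Q\right)$)
$l{\left(K,o \right)} = -2$ ($l{\left(K,o \right)} = -2 + \frac{0 \cdot 1^{-1}}{2} = -2 + \frac{0 \cdot 1}{2} = -2 + \frac{1}{2} \cdot 0 = -2 + 0 = -2$)
$\left(-9\right) \left(-45\right) \left(w{\left(3 \right)} + 5\right) l{\left(4,-1 \right)} = \left(-9\right) \left(-45\right) \left(3 \left(2 + 3\right) + 5\right) \left(-2\right) = 405 \left(3 \cdot 5 + 5\right) \left(-2\right) = 405 \left(15 + 5\right) \left(-2\right) = 405 \cdot 20 \left(-2\right) = 405 \left(-40\right) = -16200$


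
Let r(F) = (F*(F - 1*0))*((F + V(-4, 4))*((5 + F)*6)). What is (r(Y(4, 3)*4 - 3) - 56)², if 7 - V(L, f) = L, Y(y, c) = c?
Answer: 18502528576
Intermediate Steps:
V(L, f) = 7 - L
r(F) = F²*(11 + F)*(30 + 6*F) (r(F) = (F*(F - 1*0))*((F + (7 - 1*(-4)))*((5 + F)*6)) = (F*(F + 0))*((F + (7 + 4))*(30 + 6*F)) = (F*F)*((F + 11)*(30 + 6*F)) = F²*((11 + F)*(30 + 6*F)) = F²*(11 + F)*(30 + 6*F))
(r(Y(4, 3)*4 - 3) - 56)² = (6*(3*4 - 3)²*(55 + (3*4 - 3)² + 16*(3*4 - 3)) - 56)² = (6*(12 - 3)²*(55 + (12 - 3)² + 16*(12 - 3)) - 56)² = (6*9²*(55 + 9² + 16*9) - 56)² = (6*81*(55 + 81 + 144) - 56)² = (6*81*280 - 56)² = (136080 - 56)² = 136024² = 18502528576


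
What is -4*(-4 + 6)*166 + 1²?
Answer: -1327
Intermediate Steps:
-4*(-4 + 6)*166 + 1² = -4*2*166 + 1 = -8*166 + 1 = -1328 + 1 = -1327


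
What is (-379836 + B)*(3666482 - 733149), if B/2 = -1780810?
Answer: -11561602952848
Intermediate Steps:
B = -3561620 (B = 2*(-1780810) = -3561620)
(-379836 + B)*(3666482 - 733149) = (-379836 - 3561620)*(3666482 - 733149) = -3941456*2933333 = -11561602952848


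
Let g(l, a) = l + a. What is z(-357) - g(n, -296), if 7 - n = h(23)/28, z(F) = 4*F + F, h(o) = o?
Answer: -41865/28 ≈ -1495.2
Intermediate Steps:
z(F) = 5*F
n = 173/28 (n = 7 - 23/28 = 173/28 ≈ 6.1786)
g(l, a) = a + l
z(-357) - g(n, -296) = 5*(-357) - (-296 + 173/28) = -1785 - 1*(-8115/28) = -1785 + 8115/28 = -41865/28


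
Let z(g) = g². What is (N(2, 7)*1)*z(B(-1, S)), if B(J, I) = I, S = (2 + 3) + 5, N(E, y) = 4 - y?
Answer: -300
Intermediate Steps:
S = 10 (S = 5 + 5 = 10)
(N(2, 7)*1)*z(B(-1, S)) = ((4 - 1*7)*1)*10² = ((4 - 7)*1)*100 = -3*1*100 = -3*100 = -300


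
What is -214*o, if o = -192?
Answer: 41088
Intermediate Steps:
-214*o = -214*(-192) = 41088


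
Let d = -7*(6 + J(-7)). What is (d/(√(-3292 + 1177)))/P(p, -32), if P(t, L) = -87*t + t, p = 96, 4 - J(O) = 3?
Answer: -49*I*√235/5820480 ≈ -0.00012905*I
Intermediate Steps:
J(O) = 1 (J(O) = 4 - 1*3 = 4 - 3 = 1)
d = -49 (d = -7*(6 + 1) = -7*7 = -49)
P(t, L) = -86*t
(d/(√(-3292 + 1177)))/P(p, -32) = (-49/√(-3292 + 1177))/((-86*96)) = -49*(-I*√235/705)/(-8256) = -49*(-I*√235/705)*(-1/8256) = -(-49)*I*√235/705*(-1/8256) = (49*I*√235/705)*(-1/8256) = -49*I*√235/5820480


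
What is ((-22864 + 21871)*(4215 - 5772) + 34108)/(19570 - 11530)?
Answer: 1580209/8040 ≈ 196.54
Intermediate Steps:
((-22864 + 21871)*(4215 - 5772) + 34108)/(19570 - 11530) = (-993*(-1557) + 34108)/8040 = (1546101 + 34108)*(1/8040) = 1580209*(1/8040) = 1580209/8040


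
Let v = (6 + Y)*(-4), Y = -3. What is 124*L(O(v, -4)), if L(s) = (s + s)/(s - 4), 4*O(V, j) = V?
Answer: 744/7 ≈ 106.29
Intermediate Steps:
v = -12 (v = (6 - 3)*(-4) = 3*(-4) = -12)
O(V, j) = V/4
L(s) = 2*s/(-4 + s) (L(s) = (2*s)/(-4 + s) = 2*s/(-4 + s))
124*L(O(v, -4)) = 124*(2*((1/4)*(-12))/(-4 + (1/4)*(-12))) = 124*(2*(-3)/(-4 - 3)) = 124*(2*(-3)/(-7)) = 124*(2*(-3)*(-1/7)) = 124*(6/7) = 744/7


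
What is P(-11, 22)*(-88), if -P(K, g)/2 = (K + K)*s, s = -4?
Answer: 15488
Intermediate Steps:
P(K, g) = 16*K (P(K, g) = -2*(K + K)*(-4) = -2*2*K*(-4) = -(-16)*K = 16*K)
P(-11, 22)*(-88) = (16*(-11))*(-88) = -176*(-88) = 15488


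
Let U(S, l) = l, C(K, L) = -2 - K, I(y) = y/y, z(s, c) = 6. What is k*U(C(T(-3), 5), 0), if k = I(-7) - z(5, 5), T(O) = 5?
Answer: 0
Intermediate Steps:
I(y) = 1
k = -5 (k = 1 - 1*6 = 1 - 6 = -5)
k*U(C(T(-3), 5), 0) = -5*0 = 0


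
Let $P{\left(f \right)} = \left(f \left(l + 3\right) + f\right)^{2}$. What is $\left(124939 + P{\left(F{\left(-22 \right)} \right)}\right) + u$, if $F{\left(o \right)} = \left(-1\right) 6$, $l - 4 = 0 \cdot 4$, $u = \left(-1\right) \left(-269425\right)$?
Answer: $396668$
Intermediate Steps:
$u = 269425$
$l = 4$ ($l = 4 + 0 \cdot 4 = 4 + 0 = 4$)
$F{\left(o \right)} = -6$
$P{\left(f \right)} = 64 f^{2}$ ($P{\left(f \right)} = \left(f \left(4 + 3\right) + f\right)^{2} = \left(f 7 + f\right)^{2} = \left(7 f + f\right)^{2} = \left(8 f\right)^{2} = 64 f^{2}$)
$\left(124939 + P{\left(F{\left(-22 \right)} \right)}\right) + u = \left(124939 + 64 \left(-6\right)^{2}\right) + 269425 = \left(124939 + 64 \cdot 36\right) + 269425 = \left(124939 + 2304\right) + 269425 = 127243 + 269425 = 396668$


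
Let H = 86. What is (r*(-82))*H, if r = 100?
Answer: -705200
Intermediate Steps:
(r*(-82))*H = (100*(-82))*86 = -8200*86 = -705200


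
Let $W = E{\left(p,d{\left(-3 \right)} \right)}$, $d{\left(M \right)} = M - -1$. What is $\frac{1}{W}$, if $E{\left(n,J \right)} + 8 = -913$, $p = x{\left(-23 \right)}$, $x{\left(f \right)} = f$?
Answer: $- \frac{1}{921} \approx -0.0010858$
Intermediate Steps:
$d{\left(M \right)} = 1 + M$ ($d{\left(M \right)} = M + 1 = 1 + M$)
$p = -23$
$E{\left(n,J \right)} = -921$ ($E{\left(n,J \right)} = -8 - 913 = -921$)
$W = -921$
$\frac{1}{W} = \frac{1}{-921} = - \frac{1}{921}$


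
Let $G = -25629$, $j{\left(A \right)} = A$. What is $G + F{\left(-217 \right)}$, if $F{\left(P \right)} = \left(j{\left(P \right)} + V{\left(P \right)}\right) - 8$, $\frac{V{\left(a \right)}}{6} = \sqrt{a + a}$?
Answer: $-25854 + 6 i \sqrt{434} \approx -25854.0 + 125.0 i$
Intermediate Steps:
$V{\left(a \right)} = 6 \sqrt{2} \sqrt{a}$ ($V{\left(a \right)} = 6 \sqrt{a + a} = 6 \sqrt{2 a} = 6 \sqrt{2} \sqrt{a}$)
$F{\left(P \right)} = -8 + P + 6 \sqrt{2} \sqrt{P}$ ($F{\left(P \right)} = \left(P + 6 \sqrt{2} \sqrt{P}\right) - 8 = -8 + P + 6 \sqrt{2} \sqrt{P}$)
$G + F{\left(-217 \right)} = -25629 - \left(225 - 6 \sqrt{2} \sqrt{-217}\right) = -25629 - \left(225 - 6 \sqrt{2} i \sqrt{217}\right) = -25629 - \left(225 - 6 i \sqrt{434}\right) = -25854 + 6 i \sqrt{434}$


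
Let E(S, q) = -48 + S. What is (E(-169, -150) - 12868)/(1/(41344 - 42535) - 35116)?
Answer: 15584235/41823157 ≈ 0.37262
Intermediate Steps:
(E(-169, -150) - 12868)/(1/(41344 - 42535) - 35116) = ((-48 - 169) - 12868)/(1/(41344 - 42535) - 35116) = (-217 - 12868)/(1/(-1191) - 35116) = -13085/(-1/1191 - 35116) = -13085/(-41823157/1191) = -13085*(-1191/41823157) = 15584235/41823157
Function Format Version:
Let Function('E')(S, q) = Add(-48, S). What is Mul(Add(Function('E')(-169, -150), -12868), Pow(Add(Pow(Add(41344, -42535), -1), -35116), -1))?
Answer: Rational(15584235, 41823157) ≈ 0.37262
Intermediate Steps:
Mul(Add(Function('E')(-169, -150), -12868), Pow(Add(Pow(Add(41344, -42535), -1), -35116), -1)) = Mul(Add(Add(-48, -169), -12868), Pow(Add(Pow(Add(41344, -42535), -1), -35116), -1)) = Mul(Add(-217, -12868), Pow(Add(Pow(-1191, -1), -35116), -1)) = Mul(-13085, Pow(Add(Rational(-1, 1191), -35116), -1)) = Mul(-13085, Pow(Rational(-41823157, 1191), -1)) = Mul(-13085, Rational(-1191, 41823157)) = Rational(15584235, 41823157)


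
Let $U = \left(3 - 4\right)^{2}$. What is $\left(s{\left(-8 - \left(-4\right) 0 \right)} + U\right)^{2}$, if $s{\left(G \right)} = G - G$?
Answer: $1$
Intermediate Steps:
$U = 1$ ($U = \left(-1\right)^{2} = 1$)
$s{\left(G \right)} = 0$
$\left(s{\left(-8 - \left(-4\right) 0 \right)} + U\right)^{2} = \left(0 + 1\right)^{2} = 1^{2} = 1$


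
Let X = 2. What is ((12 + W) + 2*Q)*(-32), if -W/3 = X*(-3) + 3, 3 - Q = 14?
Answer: 32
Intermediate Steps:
Q = -11 (Q = 3 - 1*14 = 3 - 14 = -11)
W = 9 (W = -3*(2*(-3) + 3) = -3*(-6 + 3) = -3*(-3) = 9)
((12 + W) + 2*Q)*(-32) = ((12 + 9) + 2*(-11))*(-32) = (21 - 22)*(-32) = -1*(-32) = 32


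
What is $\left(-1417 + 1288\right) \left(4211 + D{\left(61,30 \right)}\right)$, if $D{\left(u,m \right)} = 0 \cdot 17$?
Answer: $-543219$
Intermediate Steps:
$D{\left(u,m \right)} = 0$
$\left(-1417 + 1288\right) \left(4211 + D{\left(61,30 \right)}\right) = \left(-1417 + 1288\right) \left(4211 + 0\right) = \left(-129\right) 4211 = -543219$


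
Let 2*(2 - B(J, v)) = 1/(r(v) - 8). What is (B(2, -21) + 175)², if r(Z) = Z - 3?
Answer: 128346241/4096 ≈ 31335.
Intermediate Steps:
r(Z) = -3 + Z
B(J, v) = 2 - 1/(2*(-11 + v)) (B(J, v) = 2 - 1/(2*((-3 + v) - 8)) = 2 - 1/(2*(-11 + v)))
(B(2, -21) + 175)² = ((-45 + 4*(-21))/(2*(-11 - 21)) + 175)² = ((½)*(-45 - 84)/(-32) + 175)² = ((½)*(-1/32)*(-129) + 175)² = (129/64 + 175)² = (11329/64)² = 128346241/4096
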